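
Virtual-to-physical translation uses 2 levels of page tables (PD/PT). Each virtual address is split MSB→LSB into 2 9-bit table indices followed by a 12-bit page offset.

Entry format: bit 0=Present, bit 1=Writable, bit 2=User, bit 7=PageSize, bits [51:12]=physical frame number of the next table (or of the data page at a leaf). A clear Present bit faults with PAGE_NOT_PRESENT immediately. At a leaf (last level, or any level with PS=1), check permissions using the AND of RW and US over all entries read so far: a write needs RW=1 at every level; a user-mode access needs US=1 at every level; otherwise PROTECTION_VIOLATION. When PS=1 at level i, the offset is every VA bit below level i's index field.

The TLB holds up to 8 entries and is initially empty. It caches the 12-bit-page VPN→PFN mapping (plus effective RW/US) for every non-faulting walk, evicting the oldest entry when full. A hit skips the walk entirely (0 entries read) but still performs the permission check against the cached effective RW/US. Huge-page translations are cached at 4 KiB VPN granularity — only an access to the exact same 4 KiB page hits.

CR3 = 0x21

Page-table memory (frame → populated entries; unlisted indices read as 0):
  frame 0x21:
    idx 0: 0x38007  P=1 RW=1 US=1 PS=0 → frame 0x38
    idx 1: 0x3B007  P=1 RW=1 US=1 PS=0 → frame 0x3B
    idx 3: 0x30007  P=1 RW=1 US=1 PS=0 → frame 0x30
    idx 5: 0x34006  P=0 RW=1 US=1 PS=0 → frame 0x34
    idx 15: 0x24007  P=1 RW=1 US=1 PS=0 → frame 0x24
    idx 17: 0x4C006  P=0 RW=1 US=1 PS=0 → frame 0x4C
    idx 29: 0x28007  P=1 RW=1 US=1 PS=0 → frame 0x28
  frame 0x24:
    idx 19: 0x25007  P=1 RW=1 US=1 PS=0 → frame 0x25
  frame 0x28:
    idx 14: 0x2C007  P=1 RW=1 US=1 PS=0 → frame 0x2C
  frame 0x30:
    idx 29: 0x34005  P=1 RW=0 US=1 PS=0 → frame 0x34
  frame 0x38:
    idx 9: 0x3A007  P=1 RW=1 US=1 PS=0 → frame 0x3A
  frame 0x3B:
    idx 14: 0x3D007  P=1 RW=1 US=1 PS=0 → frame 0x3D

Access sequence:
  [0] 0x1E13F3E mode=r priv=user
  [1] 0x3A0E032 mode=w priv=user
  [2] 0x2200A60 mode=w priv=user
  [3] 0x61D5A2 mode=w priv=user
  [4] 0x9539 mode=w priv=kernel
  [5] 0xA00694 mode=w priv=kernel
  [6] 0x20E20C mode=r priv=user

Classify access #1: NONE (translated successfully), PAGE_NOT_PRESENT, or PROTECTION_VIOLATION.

Walk each access:
#0 VA=0x1E13F3E (r,user):
  [0] read 0x21 idx=15: raw=0x24007 flags P=1 W=1 U=1 S=0
  [1] read 0x24 idx=19: raw=0x25007 flags P=1 W=1 U=1 S=0
  ⇒ phys 0x25F3E  [2 reads]
#1 VA=0x3A0E032 (w,user):
  [0] read 0x21 idx=29: raw=0x28007 flags P=1 W=1 U=1 S=0
  [1] read 0x28 idx=14: raw=0x2C007 flags P=1 W=1 U=1 S=0
  ⇒ phys 0x2C032  [2 reads]
#2 VA=0x2200A60 (w,user):
  [0] read 0x21 idx=17: raw=0x4C006 flags P=0 W=1 U=1 S=0
  ⇒ fault: PAGE_NOT_PRESENT  — 1 lookups
#3 VA=0x61D5A2 (w,user):
  [0] read 0x21 idx=3: raw=0x30007 flags P=1 W=1 U=1 S=0
  [1] read 0x30 idx=29: raw=0x34005 flags P=1 W=0 U=1 S=0
  ⇒ fault: PROTECTION_VIOLATION  — 2 lookups
#4 VA=0x9539 (w,kernel):
  [0] read 0x21 idx=0: raw=0x38007 flags P=1 W=1 U=1 S=0
  [1] read 0x38 idx=9: raw=0x3A007 flags P=1 W=1 U=1 S=0
  ⇒ phys 0x3A539  [2 reads]
#5 VA=0xA00694 (w,kernel):
  [0] read 0x21 idx=5: raw=0x34006 flags P=0 W=1 U=1 S=0
  ⇒ fault: PAGE_NOT_PRESENT  — 1 lookups
#6 VA=0x20E20C (r,user):
  [0] read 0x21 idx=1: raw=0x3B007 flags P=1 W=1 U=1 S=0
  [1] read 0x3B idx=14: raw=0x3D007 flags P=1 W=1 U=1 S=0
  ⇒ phys 0x3D20C  [2 reads]

Access #1 fault: NONE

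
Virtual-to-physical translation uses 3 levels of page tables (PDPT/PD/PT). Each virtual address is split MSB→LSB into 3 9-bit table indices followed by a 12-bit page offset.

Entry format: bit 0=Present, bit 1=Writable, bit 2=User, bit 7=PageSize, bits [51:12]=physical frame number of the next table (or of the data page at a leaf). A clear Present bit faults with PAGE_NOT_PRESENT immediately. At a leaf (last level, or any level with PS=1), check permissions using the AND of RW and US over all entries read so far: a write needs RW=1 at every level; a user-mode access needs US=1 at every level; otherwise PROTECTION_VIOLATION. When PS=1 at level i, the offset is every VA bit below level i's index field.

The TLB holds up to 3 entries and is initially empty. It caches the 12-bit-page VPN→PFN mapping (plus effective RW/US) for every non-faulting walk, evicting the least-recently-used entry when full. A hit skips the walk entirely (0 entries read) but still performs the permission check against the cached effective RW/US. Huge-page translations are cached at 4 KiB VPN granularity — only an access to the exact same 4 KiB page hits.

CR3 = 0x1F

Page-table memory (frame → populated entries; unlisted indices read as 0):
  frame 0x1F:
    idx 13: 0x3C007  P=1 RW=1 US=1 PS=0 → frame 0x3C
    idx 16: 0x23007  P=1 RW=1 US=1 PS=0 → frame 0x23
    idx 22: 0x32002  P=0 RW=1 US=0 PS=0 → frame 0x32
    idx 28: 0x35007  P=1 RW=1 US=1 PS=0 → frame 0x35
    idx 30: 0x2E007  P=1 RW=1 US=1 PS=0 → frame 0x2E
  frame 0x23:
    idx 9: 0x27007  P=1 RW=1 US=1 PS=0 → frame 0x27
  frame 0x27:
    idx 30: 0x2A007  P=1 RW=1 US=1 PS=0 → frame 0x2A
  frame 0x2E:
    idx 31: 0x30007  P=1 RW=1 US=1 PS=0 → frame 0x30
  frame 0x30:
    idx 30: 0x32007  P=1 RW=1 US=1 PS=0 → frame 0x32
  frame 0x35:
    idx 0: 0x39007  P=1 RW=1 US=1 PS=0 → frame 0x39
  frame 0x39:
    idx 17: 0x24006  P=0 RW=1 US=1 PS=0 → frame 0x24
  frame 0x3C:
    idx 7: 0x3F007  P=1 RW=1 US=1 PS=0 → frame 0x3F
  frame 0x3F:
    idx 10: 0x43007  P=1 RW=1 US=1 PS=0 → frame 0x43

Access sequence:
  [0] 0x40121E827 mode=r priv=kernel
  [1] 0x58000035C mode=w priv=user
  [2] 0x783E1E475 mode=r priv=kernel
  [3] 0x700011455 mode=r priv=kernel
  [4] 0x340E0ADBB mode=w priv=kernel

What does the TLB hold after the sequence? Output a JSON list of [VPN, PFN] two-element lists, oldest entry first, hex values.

Trace:
#0 VA=0x40121E827 (r,kernel):
  lvl0: tbl 0x1F, slot 16 ⇒ 0x23007 (P1/RW1/US1/PS0)
  lvl1: tbl 0x23, slot 9 ⇒ 0x27007 (P1/RW1/US1/PS0)
  lvl2: tbl 0x27, slot 30 ⇒ 0x2A007 (P1/RW1/US1/PS0)
  ⇒ phys 0x2A827  [3 reads]
#1 VA=0x58000035C (w,user):
  lvl0: tbl 0x1F, slot 22 ⇒ 0x32002 (P0/RW1/US0/PS0)
  ✗ PAGE_NOT_PRESENT  [1 reads]
#2 VA=0x783E1E475 (r,kernel):
  lvl0: tbl 0x1F, slot 30 ⇒ 0x2E007 (P1/RW1/US1/PS0)
  lvl1: tbl 0x2E, slot 31 ⇒ 0x30007 (P1/RW1/US1/PS0)
  lvl2: tbl 0x30, slot 30 ⇒ 0x32007 (P1/RW1/US1/PS0)
  ⇒ phys 0x32475  [3 reads]
#3 VA=0x700011455 (r,kernel):
  lvl0: tbl 0x1F, slot 28 ⇒ 0x35007 (P1/RW1/US1/PS0)
  lvl1: tbl 0x35, slot 0 ⇒ 0x39007 (P1/RW1/US1/PS0)
  lvl2: tbl 0x39, slot 17 ⇒ 0x24006 (P0/RW1/US1/PS0)
  ✗ PAGE_NOT_PRESENT  [3 reads]
#4 VA=0x340E0ADBB (w,kernel):
  lvl0: tbl 0x1F, slot 13 ⇒ 0x3C007 (P1/RW1/US1/PS0)
  lvl1: tbl 0x3C, slot 7 ⇒ 0x3F007 (P1/RW1/US1/PS0)
  lvl2: tbl 0x3F, slot 10 ⇒ 0x43007 (P1/RW1/US1/PS0)
  ⇒ phys 0x43DBB  [3 reads]

TLB: [["0x40121E", "0x2A"], ["0x783E1E", "0x32"], ["0x340E0A", "0x43"]]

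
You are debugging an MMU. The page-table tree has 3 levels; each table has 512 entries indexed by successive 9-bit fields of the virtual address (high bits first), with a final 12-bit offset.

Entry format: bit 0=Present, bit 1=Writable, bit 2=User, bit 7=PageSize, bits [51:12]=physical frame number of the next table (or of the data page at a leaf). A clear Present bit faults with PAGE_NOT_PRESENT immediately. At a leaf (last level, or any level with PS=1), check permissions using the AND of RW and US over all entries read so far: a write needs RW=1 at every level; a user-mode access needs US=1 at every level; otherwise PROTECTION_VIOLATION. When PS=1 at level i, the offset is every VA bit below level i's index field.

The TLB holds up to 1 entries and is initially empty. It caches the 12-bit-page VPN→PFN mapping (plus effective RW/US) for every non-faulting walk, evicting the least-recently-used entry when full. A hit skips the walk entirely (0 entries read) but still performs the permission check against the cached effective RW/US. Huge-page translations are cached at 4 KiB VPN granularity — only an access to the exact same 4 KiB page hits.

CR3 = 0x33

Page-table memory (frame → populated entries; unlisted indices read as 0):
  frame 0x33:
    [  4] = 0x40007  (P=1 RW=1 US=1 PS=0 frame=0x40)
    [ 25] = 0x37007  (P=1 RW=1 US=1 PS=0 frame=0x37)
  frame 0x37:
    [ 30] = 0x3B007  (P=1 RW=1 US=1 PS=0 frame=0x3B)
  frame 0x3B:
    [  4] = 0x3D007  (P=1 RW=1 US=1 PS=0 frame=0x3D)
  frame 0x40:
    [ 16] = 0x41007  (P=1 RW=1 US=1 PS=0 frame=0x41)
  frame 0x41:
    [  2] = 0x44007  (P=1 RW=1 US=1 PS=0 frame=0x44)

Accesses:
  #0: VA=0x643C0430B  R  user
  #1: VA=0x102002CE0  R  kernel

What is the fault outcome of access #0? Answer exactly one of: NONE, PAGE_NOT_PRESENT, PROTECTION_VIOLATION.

Walk each access:
#0 VA=0x643C0430B (r,user):
  L0: frame=0x33 idx=25 entry=0x37007 [P=1 RW=1 US=1 PS=0]
  L1: frame=0x37 idx=30 entry=0x3B007 [P=1 RW=1 US=1 PS=0]
  L2: frame=0x3B idx=4 entry=0x3D007 [P=1 RW=1 US=1 PS=0]
  → PA=0x3D30B  (3 entries read)
#1 VA=0x102002CE0 (r,kernel):
  L0: frame=0x33 idx=4 entry=0x40007 [P=1 RW=1 US=1 PS=0]
  L1: frame=0x40 idx=16 entry=0x41007 [P=1 RW=1 US=1 PS=0]
  L2: frame=0x41 idx=2 entry=0x44007 [P=1 RW=1 US=1 PS=0]
  → PA=0x44CE0  (3 entries read)

Access #0 fault: NONE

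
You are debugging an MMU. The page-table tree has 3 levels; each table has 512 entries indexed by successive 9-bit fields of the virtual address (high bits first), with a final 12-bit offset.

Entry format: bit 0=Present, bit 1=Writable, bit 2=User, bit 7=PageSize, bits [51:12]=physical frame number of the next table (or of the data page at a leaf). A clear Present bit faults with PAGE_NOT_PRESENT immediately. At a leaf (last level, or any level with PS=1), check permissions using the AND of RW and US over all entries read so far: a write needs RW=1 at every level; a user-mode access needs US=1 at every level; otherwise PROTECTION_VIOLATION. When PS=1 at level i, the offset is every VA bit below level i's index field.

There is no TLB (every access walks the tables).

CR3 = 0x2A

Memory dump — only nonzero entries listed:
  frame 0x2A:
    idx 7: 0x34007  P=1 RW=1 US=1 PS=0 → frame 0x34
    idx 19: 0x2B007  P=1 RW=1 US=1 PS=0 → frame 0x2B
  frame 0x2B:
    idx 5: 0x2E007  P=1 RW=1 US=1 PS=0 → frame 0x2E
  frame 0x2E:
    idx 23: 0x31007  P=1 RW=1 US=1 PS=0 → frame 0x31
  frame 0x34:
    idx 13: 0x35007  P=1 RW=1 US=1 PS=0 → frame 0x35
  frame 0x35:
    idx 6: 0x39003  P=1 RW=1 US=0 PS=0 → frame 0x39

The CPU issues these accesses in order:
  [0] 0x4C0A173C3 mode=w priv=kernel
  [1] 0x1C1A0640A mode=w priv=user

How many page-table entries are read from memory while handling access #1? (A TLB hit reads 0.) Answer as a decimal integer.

Trace:
#0 VA=0x4C0A173C3 (w,kernel):
  L0 @0x2A[19] → 0x2B007  P=1,RW=1,US=1,PS=0
  L1 @0x2B[5] → 0x2E007  P=1,RW=1,US=1,PS=0
  L2 @0x2E[23] → 0x31007  P=1,RW=1,US=1,PS=0
  ✓ 0x313C3  — 3 lookups
#1 VA=0x1C1A0640A (w,user):
  L0 @0x2A[7] → 0x34007  P=1,RW=1,US=1,PS=0
  L1 @0x34[13] → 0x35007  P=1,RW=1,US=1,PS=0
  L2 @0x35[6] → 0x39003  P=1,RW=1,US=0,PS=0
  ⇒ fault: PROTECTION_VIOLATION  — 3 lookups

Entries read for #1: 3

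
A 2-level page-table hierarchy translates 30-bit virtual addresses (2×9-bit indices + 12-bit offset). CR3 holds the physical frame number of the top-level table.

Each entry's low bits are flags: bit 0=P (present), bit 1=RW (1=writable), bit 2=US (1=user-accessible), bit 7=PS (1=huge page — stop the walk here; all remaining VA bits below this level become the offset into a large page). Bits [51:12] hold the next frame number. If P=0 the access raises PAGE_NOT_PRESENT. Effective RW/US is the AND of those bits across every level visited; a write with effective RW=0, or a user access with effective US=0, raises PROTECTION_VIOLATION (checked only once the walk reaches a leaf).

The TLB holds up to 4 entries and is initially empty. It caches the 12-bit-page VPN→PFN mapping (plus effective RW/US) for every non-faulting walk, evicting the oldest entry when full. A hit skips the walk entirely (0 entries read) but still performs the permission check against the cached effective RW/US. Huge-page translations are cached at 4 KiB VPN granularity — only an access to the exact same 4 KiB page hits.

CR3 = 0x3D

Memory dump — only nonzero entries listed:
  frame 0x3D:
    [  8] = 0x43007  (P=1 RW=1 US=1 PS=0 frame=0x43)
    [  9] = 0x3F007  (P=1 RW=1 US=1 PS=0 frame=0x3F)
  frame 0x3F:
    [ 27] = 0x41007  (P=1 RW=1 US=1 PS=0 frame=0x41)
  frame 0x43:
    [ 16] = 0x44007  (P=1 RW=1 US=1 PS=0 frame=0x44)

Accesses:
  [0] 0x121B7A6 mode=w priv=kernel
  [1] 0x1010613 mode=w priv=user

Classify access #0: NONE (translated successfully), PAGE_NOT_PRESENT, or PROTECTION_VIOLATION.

Trace:
#0 VA=0x121B7A6 (w,kernel):
  L0 @0x3D[9] → 0x3F007  P=1,RW=1,US=1,PS=0
  L1 @0x3F[27] → 0x41007  P=1,RW=1,US=1,PS=0
  ⇒ phys 0x417A6  [2 reads]
#1 VA=0x1010613 (w,user):
  L0 @0x3D[8] → 0x43007  P=1,RW=1,US=1,PS=0
  L1 @0x43[16] → 0x44007  P=1,RW=1,US=1,PS=0
  ⇒ phys 0x44613  [2 reads]

Access #0 fault: NONE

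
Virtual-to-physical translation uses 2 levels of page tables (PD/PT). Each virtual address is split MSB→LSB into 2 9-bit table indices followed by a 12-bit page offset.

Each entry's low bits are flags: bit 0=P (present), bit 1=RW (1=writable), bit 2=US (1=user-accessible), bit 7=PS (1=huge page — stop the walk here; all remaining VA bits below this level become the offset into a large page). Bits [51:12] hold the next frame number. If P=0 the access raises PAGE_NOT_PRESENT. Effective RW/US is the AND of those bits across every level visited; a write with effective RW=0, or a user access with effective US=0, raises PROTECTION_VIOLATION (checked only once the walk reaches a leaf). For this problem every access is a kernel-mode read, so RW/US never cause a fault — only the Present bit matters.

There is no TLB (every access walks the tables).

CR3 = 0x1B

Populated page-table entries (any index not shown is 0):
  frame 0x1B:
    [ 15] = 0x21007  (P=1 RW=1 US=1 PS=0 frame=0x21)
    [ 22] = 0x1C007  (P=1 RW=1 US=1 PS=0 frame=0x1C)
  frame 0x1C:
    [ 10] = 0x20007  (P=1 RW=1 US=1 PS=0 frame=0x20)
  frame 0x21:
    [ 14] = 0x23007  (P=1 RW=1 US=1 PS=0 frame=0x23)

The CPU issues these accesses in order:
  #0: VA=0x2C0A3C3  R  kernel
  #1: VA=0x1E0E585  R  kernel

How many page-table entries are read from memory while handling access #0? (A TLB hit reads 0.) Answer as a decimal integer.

Walk each access:
#0 VA=0x2C0A3C3 (r,kernel):
  [0] read 0x1B idx=22: raw=0x1C007 flags P=1 W=1 U=1 S=0
  [1] read 0x1C idx=10: raw=0x20007 flags P=1 W=1 U=1 S=0
  ✓ 0x203C3  — 2 lookups
#1 VA=0x1E0E585 (r,kernel):
  [0] read 0x1B idx=15: raw=0x21007 flags P=1 W=1 U=1 S=0
  [1] read 0x21 idx=14: raw=0x23007 flags P=1 W=1 U=1 S=0
  ✓ 0x23585  — 2 lookups

Entries read for #0: 2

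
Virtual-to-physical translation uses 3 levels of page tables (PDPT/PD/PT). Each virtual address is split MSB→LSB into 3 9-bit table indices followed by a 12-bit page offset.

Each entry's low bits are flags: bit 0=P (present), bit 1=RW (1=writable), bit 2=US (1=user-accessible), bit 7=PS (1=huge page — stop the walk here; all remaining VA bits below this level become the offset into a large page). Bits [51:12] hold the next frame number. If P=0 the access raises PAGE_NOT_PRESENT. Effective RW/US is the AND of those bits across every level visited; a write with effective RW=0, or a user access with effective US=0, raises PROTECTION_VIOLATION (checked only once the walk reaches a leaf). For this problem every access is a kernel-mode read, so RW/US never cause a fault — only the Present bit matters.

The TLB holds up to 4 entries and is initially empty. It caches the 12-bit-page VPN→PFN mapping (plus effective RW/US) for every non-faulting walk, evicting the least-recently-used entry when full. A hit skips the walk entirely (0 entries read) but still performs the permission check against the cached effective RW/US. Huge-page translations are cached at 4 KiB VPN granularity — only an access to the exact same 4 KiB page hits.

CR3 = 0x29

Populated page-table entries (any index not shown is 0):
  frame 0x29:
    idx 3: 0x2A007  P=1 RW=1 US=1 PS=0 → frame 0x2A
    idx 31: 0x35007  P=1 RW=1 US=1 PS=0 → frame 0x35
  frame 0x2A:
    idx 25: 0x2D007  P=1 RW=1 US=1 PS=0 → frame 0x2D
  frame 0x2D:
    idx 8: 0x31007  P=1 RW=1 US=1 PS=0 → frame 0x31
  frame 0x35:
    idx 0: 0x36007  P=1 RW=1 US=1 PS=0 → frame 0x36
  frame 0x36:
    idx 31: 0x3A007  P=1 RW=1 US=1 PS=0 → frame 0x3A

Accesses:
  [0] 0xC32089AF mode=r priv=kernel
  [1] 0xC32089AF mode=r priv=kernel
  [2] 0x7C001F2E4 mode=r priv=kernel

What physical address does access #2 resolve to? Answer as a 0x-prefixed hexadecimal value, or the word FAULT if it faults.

Per-access translation:
#0 VA=0xC32089AF (r,kernel):
  [0] read 0x29 idx=3: raw=0x2A007 flags P=1 W=1 U=1 S=0
  [1] read 0x2A idx=25: raw=0x2D007 flags P=1 W=1 U=1 S=0
  [2] read 0x2D idx=8: raw=0x31007 flags P=1 W=1 U=1 S=0
  ⇒ phys 0x319AF  [3 reads]
#1 VA=0xC32089AF (r,kernel):
  TLB hit vpn=0xC3208 → PA=0x319AF
#2 VA=0x7C001F2E4 (r,kernel):
  [0] read 0x29 idx=31: raw=0x35007 flags P=1 W=1 U=1 S=0
  [1] read 0x35 idx=0: raw=0x36007 flags P=1 W=1 U=1 S=0
  [2] read 0x36 idx=31: raw=0x3A007 flags P=1 W=1 U=1 S=0
  ⇒ phys 0x3A2E4  [3 reads]

Access #2 PA: 0x3A2E4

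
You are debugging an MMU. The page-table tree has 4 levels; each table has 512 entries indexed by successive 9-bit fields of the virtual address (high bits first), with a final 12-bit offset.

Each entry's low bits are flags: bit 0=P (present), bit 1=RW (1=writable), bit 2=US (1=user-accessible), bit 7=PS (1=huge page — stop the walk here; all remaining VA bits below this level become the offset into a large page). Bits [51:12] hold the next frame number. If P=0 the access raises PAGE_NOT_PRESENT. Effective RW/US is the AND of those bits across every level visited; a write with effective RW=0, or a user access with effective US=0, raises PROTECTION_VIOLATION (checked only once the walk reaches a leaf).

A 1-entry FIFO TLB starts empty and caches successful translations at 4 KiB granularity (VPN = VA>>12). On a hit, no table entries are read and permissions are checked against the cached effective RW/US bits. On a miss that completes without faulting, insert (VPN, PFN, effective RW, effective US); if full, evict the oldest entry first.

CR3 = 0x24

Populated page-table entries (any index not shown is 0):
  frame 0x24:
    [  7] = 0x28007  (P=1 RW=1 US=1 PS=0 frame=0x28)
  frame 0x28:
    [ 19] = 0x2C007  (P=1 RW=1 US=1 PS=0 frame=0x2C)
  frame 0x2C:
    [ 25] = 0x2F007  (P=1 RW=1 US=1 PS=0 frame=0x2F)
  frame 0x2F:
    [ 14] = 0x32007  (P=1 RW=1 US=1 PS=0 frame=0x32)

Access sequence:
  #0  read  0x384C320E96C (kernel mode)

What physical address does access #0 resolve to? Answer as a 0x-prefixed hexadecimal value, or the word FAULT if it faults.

Walk each access:
#0 VA=0x384C320E96C (r,kernel):
  L0: frame=0x24 idx=7 entry=0x28007 [P=1 RW=1 US=1 PS=0]
  L1: frame=0x28 idx=19 entry=0x2C007 [P=1 RW=1 US=1 PS=0]
  L2: frame=0x2C idx=25 entry=0x2F007 [P=1 RW=1 US=1 PS=0]
  L3: frame=0x2F idx=14 entry=0x32007 [P=1 RW=1 US=1 PS=0]
  ✓ 0x3296C  — 4 lookups

Access #0 PA: 0x3296C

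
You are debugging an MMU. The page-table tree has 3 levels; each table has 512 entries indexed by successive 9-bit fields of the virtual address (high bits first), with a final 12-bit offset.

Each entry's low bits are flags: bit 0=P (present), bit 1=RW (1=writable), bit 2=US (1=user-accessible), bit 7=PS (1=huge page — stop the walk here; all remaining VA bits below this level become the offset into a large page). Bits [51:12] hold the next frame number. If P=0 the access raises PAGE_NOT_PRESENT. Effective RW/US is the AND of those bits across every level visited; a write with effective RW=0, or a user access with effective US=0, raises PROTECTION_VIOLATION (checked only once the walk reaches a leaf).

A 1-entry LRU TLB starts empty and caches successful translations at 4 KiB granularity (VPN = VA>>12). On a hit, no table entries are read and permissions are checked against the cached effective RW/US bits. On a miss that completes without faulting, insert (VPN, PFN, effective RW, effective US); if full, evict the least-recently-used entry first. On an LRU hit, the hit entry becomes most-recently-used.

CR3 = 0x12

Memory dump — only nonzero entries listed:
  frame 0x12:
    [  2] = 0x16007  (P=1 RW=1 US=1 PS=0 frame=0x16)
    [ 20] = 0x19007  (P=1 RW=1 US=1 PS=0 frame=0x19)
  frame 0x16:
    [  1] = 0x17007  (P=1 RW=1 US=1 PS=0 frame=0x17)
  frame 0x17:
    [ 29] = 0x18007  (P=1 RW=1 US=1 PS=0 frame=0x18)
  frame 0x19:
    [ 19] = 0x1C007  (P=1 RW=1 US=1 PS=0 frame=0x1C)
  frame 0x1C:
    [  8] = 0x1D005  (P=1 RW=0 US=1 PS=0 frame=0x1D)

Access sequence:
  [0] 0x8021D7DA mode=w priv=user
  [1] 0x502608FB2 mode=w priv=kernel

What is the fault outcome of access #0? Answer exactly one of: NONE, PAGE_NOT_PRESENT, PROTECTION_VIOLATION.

Walk each access:
#0 VA=0x8021D7DA (w,user):
  L0 @0x12[2] → 0x16007  P=1,RW=1,US=1,PS=0
  L1 @0x16[1] → 0x17007  P=1,RW=1,US=1,PS=0
  L2 @0x17[29] → 0x18007  P=1,RW=1,US=1,PS=0
  ⇒ phys 0x187DA  [3 reads]
#1 VA=0x502608FB2 (w,kernel):
  L0 @0x12[20] → 0x19007  P=1,RW=1,US=1,PS=0
  L1 @0x19[19] → 0x1C007  P=1,RW=1,US=1,PS=0
  L2 @0x1C[8] → 0x1D005  P=1,RW=0,US=1,PS=0
  ⇒ fault: PROTECTION_VIOLATION  — 3 lookups

Access #0 fault: NONE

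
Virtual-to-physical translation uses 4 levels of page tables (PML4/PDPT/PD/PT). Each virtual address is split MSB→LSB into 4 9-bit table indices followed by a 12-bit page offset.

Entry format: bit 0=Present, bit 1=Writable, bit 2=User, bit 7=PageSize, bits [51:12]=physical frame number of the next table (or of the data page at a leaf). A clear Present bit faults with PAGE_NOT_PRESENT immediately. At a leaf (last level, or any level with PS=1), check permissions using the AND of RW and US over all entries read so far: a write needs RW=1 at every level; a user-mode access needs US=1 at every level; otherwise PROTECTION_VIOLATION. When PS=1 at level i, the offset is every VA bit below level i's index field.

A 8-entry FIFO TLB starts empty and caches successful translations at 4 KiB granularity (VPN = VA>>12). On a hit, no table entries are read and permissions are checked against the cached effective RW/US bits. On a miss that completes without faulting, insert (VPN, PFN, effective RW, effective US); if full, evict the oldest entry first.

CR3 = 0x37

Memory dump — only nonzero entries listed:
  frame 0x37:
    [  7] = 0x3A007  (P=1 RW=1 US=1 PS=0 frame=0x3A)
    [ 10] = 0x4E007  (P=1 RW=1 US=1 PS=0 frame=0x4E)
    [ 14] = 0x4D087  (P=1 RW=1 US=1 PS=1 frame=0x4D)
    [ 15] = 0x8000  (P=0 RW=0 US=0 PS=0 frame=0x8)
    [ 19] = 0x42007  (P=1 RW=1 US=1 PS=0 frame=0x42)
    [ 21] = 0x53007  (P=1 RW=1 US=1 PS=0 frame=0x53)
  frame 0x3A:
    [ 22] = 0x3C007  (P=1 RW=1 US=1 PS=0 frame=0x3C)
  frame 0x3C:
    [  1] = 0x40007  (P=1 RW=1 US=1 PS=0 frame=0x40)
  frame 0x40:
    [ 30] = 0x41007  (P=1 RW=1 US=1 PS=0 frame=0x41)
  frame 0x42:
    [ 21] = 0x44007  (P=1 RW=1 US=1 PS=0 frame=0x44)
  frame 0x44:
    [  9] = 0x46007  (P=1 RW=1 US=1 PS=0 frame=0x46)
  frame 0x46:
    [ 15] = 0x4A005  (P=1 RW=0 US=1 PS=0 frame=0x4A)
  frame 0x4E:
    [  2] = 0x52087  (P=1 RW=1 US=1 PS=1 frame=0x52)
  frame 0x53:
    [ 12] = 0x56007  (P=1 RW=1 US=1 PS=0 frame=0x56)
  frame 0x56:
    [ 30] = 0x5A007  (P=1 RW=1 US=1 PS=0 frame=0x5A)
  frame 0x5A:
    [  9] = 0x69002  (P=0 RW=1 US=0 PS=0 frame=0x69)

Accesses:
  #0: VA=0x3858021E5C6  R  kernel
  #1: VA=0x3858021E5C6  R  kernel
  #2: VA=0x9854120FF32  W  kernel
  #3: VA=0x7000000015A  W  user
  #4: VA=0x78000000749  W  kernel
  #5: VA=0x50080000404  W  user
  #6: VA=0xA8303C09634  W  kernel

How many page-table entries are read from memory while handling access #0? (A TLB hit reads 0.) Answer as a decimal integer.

Walk each access:
#0 VA=0x3858021E5C6 (r,kernel):
  L0 @0x37[7] → 0x3A007  P=1,RW=1,US=1,PS=0
  L1 @0x3A[22] → 0x3C007  P=1,RW=1,US=1,PS=0
  L2 @0x3C[1] → 0x40007  P=1,RW=1,US=1,PS=0
  L3 @0x40[30] → 0x41007  P=1,RW=1,US=1,PS=0
  → PA=0x415C6  (4 entries read)
#1 VA=0x3858021E5C6 (r,kernel):
  TLB hit vpn=0x3858021E → PA=0x415C6
#2 VA=0x9854120FF32 (w,kernel):
  L0 @0x37[19] → 0x42007  P=1,RW=1,US=1,PS=0
  L1 @0x42[21] → 0x44007  P=1,RW=1,US=1,PS=0
  L2 @0x44[9] → 0x46007  P=1,RW=1,US=1,PS=0
  L3 @0x46[15] → 0x4A005  P=1,RW=0,US=1,PS=0
  ✗ PROTECTION_VIOLATION  [4 reads]
#3 VA=0x7000000015A (w,user):
  L0 @0x37[14] → 0x4D087  P=1,RW=1,US=1,PS=1
  → PA=0x4D15A (huge @L0)  (1 entries read)
#4 VA=0x78000000749 (w,kernel):
  L0 @0x37[15] → 0x8000  P=0,RW=0,US=0,PS=0
  ✗ PAGE_NOT_PRESENT  [1 reads]
#5 VA=0x50080000404 (w,user):
  L0 @0x37[10] → 0x4E007  P=1,RW=1,US=1,PS=0
  L1 @0x4E[2] → 0x52087  P=1,RW=1,US=1,PS=1
  → PA=0x52404 (huge @L1)  (2 entries read)
#6 VA=0xA8303C09634 (w,kernel):
  L0 @0x37[21] → 0x53007  P=1,RW=1,US=1,PS=0
  L1 @0x53[12] → 0x56007  P=1,RW=1,US=1,PS=0
  L2 @0x56[30] → 0x5A007  P=1,RW=1,US=1,PS=0
  L3 @0x5A[9] → 0x69002  P=0,RW=1,US=0,PS=0
  ✗ PAGE_NOT_PRESENT  [4 reads]

Entries read for #0: 4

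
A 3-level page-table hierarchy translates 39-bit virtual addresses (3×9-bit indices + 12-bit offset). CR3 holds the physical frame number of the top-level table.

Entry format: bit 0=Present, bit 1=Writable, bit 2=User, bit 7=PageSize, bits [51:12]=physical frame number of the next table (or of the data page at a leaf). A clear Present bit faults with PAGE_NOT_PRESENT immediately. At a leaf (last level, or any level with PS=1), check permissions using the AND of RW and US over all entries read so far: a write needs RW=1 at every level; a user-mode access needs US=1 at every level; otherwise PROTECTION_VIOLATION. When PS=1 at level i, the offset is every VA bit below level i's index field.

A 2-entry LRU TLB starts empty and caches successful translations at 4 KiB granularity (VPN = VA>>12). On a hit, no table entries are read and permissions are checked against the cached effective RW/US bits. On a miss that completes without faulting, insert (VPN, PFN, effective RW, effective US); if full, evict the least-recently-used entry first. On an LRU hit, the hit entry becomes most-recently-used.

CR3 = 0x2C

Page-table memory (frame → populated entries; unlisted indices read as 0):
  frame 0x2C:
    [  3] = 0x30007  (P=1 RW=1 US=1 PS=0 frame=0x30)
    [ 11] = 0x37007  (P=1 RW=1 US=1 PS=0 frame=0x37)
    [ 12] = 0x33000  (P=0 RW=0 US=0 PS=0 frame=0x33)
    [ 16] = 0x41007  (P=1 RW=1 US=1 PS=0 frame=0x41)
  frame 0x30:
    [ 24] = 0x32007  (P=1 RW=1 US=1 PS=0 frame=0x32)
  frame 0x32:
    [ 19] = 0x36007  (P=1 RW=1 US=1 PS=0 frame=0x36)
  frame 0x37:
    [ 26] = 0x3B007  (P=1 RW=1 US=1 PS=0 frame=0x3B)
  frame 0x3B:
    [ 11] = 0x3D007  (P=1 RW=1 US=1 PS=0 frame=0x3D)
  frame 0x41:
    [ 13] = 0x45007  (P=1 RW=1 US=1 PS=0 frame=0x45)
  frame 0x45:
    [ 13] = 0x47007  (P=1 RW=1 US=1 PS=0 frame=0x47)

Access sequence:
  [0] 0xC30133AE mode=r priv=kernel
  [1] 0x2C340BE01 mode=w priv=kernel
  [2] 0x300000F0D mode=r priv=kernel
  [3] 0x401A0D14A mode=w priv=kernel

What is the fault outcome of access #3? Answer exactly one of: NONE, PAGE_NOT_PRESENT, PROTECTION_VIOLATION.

Per-access translation:
#0 VA=0xC30133AE (r,kernel):
  [0] read 0x2C idx=3: raw=0x30007 flags P=1 W=1 U=1 S=0
  [1] read 0x30 idx=24: raw=0x32007 flags P=1 W=1 U=1 S=0
  [2] read 0x32 idx=19: raw=0x36007 flags P=1 W=1 U=1 S=0
  ✓ 0x363AE  — 3 lookups
#1 VA=0x2C340BE01 (w,kernel):
  [0] read 0x2C idx=11: raw=0x37007 flags P=1 W=1 U=1 S=0
  [1] read 0x37 idx=26: raw=0x3B007 flags P=1 W=1 U=1 S=0
  [2] read 0x3B idx=11: raw=0x3D007 flags P=1 W=1 U=1 S=0
  ✓ 0x3DE01  — 3 lookups
#2 VA=0x300000F0D (r,kernel):
  [0] read 0x2C idx=12: raw=0x33000 flags P=0 W=0 U=0 S=0
  ⇒ fault: PAGE_NOT_PRESENT  — 1 lookups
#3 VA=0x401A0D14A (w,kernel):
  [0] read 0x2C idx=16: raw=0x41007 flags P=1 W=1 U=1 S=0
  [1] read 0x41 idx=13: raw=0x45007 flags P=1 W=1 U=1 S=0
  [2] read 0x45 idx=13: raw=0x47007 flags P=1 W=1 U=1 S=0
  ✓ 0x4714A  — 3 lookups

Access #3 fault: NONE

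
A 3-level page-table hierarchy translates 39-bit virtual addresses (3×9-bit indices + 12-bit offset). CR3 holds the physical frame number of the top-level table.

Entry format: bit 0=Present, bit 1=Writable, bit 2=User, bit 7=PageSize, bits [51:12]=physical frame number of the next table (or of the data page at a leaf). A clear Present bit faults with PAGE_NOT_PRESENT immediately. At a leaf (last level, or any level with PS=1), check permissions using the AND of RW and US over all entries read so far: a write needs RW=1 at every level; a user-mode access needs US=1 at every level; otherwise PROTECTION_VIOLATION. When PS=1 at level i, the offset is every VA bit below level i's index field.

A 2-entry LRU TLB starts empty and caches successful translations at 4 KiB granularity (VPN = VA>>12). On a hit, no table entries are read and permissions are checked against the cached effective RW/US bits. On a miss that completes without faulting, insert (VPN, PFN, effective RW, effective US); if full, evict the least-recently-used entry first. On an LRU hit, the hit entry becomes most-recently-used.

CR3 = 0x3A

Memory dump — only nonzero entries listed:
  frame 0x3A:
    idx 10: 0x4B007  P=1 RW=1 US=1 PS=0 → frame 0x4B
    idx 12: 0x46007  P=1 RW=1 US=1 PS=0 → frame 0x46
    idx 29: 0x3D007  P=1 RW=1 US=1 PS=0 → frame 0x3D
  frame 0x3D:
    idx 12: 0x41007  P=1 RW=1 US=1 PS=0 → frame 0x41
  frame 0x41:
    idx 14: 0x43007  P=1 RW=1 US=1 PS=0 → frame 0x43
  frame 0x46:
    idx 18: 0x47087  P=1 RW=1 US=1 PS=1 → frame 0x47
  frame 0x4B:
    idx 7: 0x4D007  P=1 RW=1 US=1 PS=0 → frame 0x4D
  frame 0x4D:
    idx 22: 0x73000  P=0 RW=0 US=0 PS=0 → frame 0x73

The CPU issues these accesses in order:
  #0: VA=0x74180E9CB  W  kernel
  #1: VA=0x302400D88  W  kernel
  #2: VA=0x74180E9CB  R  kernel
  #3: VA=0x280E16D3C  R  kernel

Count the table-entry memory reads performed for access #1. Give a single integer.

Trace:
#0 VA=0x74180E9CB (w,kernel):
  lvl0: tbl 0x3A, slot 29 ⇒ 0x3D007 (P1/RW1/US1/PS0)
  lvl1: tbl 0x3D, slot 12 ⇒ 0x41007 (P1/RW1/US1/PS0)
  lvl2: tbl 0x41, slot 14 ⇒ 0x43007 (P1/RW1/US1/PS0)
  ✓ 0x439CB  — 3 lookups
#1 VA=0x302400D88 (w,kernel):
  lvl0: tbl 0x3A, slot 12 ⇒ 0x46007 (P1/RW1/US1/PS0)
  lvl1: tbl 0x46, slot 18 ⇒ 0x47087 (P1/RW1/US1/PS1)
  ✓ 0x47D88 (huge @L1)  — 2 lookups
#2 VA=0x74180E9CB (r,kernel):
  TLB hit vpn=0x74180E → PA=0x439CB
#3 VA=0x280E16D3C (r,kernel):
  lvl0: tbl 0x3A, slot 10 ⇒ 0x4B007 (P1/RW1/US1/PS0)
  lvl1: tbl 0x4B, slot 7 ⇒ 0x4D007 (P1/RW1/US1/PS0)
  lvl2: tbl 0x4D, slot 22 ⇒ 0x73000 (P0/RW0/US0/PS0)
  ✗ PAGE_NOT_PRESENT  [3 reads]

Entries read for #1: 2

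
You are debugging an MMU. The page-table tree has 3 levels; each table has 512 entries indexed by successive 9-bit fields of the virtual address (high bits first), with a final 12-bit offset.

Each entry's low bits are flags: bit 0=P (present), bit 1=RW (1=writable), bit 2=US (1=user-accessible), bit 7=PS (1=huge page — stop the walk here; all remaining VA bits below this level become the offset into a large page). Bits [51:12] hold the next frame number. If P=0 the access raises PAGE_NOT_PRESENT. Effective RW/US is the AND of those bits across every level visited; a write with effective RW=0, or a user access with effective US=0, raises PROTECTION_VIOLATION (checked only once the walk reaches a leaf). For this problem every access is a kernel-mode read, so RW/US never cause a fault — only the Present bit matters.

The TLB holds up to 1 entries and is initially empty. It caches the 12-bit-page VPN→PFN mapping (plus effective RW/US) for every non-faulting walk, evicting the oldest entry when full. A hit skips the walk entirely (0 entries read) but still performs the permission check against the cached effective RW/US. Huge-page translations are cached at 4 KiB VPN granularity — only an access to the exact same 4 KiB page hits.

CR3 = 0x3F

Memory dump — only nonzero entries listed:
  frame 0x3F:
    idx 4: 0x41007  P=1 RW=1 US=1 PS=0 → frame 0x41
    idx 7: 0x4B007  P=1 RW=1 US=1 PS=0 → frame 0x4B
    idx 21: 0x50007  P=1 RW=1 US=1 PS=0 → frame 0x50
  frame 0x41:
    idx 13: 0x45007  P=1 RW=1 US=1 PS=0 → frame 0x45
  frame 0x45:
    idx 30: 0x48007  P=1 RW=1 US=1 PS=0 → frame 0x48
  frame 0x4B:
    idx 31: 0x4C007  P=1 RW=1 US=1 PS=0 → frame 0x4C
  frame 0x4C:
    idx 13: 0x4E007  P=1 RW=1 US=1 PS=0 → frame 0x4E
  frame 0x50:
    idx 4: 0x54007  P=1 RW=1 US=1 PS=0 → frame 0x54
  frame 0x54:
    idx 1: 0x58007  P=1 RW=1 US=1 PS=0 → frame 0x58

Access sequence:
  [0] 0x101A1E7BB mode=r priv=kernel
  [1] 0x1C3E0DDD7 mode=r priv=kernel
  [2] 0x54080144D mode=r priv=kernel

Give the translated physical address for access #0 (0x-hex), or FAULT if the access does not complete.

Walk each access:
#0 VA=0x101A1E7BB (r,kernel):
  lvl0: tbl 0x3F, slot 4 ⇒ 0x41007 (P1/RW1/US1/PS0)
  lvl1: tbl 0x41, slot 13 ⇒ 0x45007 (P1/RW1/US1/PS0)
  lvl2: tbl 0x45, slot 30 ⇒ 0x48007 (P1/RW1/US1/PS0)
  → PA=0x487BB  (3 entries read)
#1 VA=0x1C3E0DDD7 (r,kernel):
  lvl0: tbl 0x3F, slot 7 ⇒ 0x4B007 (P1/RW1/US1/PS0)
  lvl1: tbl 0x4B, slot 31 ⇒ 0x4C007 (P1/RW1/US1/PS0)
  lvl2: tbl 0x4C, slot 13 ⇒ 0x4E007 (P1/RW1/US1/PS0)
  → PA=0x4EDD7  (3 entries read)
#2 VA=0x54080144D (r,kernel):
  lvl0: tbl 0x3F, slot 21 ⇒ 0x50007 (P1/RW1/US1/PS0)
  lvl1: tbl 0x50, slot 4 ⇒ 0x54007 (P1/RW1/US1/PS0)
  lvl2: tbl 0x54, slot 1 ⇒ 0x58007 (P1/RW1/US1/PS0)
  → PA=0x5844D  (3 entries read)

Access #0 PA: 0x487BB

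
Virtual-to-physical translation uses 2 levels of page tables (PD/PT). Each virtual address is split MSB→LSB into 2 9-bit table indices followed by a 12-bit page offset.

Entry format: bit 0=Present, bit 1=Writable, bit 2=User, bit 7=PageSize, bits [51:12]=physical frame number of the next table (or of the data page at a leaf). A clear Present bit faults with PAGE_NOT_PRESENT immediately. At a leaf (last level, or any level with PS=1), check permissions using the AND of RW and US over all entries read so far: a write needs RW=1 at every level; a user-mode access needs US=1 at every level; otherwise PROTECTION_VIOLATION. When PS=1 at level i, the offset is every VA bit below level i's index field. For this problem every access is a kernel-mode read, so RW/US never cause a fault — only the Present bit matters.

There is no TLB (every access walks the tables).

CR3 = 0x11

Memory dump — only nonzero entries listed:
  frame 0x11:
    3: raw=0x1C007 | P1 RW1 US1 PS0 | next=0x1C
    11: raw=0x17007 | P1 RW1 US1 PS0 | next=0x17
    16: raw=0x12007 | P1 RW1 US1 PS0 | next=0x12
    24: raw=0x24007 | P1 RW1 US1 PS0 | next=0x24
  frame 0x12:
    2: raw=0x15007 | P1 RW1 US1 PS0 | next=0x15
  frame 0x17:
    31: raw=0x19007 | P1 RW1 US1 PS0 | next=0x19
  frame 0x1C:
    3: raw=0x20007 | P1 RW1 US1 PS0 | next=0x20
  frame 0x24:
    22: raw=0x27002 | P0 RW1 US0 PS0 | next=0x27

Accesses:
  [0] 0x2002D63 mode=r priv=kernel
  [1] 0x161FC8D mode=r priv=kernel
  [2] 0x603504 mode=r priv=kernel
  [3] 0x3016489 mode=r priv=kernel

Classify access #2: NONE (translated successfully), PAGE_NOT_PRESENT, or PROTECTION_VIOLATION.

Walk each access:
#0 VA=0x2002D63 (r,kernel):
  [0] read 0x11 idx=16: raw=0x12007 flags P=1 W=1 U=1 S=0
  [1] read 0x12 idx=2: raw=0x15007 flags P=1 W=1 U=1 S=0
  ✓ 0x15D63  — 2 lookups
#1 VA=0x161FC8D (r,kernel):
  [0] read 0x11 idx=11: raw=0x17007 flags P=1 W=1 U=1 S=0
  [1] read 0x17 idx=31: raw=0x19007 flags P=1 W=1 U=1 S=0
  ✓ 0x19C8D  — 2 lookups
#2 VA=0x603504 (r,kernel):
  [0] read 0x11 idx=3: raw=0x1C007 flags P=1 W=1 U=1 S=0
  [1] read 0x1C idx=3: raw=0x20007 flags P=1 W=1 U=1 S=0
  ✓ 0x20504  — 2 lookups
#3 VA=0x3016489 (r,kernel):
  [0] read 0x11 idx=24: raw=0x24007 flags P=1 W=1 U=1 S=0
  [1] read 0x24 idx=22: raw=0x27002 flags P=0 W=1 U=0 S=0
  ✗ PAGE_NOT_PRESENT  [2 reads]

Access #2 fault: NONE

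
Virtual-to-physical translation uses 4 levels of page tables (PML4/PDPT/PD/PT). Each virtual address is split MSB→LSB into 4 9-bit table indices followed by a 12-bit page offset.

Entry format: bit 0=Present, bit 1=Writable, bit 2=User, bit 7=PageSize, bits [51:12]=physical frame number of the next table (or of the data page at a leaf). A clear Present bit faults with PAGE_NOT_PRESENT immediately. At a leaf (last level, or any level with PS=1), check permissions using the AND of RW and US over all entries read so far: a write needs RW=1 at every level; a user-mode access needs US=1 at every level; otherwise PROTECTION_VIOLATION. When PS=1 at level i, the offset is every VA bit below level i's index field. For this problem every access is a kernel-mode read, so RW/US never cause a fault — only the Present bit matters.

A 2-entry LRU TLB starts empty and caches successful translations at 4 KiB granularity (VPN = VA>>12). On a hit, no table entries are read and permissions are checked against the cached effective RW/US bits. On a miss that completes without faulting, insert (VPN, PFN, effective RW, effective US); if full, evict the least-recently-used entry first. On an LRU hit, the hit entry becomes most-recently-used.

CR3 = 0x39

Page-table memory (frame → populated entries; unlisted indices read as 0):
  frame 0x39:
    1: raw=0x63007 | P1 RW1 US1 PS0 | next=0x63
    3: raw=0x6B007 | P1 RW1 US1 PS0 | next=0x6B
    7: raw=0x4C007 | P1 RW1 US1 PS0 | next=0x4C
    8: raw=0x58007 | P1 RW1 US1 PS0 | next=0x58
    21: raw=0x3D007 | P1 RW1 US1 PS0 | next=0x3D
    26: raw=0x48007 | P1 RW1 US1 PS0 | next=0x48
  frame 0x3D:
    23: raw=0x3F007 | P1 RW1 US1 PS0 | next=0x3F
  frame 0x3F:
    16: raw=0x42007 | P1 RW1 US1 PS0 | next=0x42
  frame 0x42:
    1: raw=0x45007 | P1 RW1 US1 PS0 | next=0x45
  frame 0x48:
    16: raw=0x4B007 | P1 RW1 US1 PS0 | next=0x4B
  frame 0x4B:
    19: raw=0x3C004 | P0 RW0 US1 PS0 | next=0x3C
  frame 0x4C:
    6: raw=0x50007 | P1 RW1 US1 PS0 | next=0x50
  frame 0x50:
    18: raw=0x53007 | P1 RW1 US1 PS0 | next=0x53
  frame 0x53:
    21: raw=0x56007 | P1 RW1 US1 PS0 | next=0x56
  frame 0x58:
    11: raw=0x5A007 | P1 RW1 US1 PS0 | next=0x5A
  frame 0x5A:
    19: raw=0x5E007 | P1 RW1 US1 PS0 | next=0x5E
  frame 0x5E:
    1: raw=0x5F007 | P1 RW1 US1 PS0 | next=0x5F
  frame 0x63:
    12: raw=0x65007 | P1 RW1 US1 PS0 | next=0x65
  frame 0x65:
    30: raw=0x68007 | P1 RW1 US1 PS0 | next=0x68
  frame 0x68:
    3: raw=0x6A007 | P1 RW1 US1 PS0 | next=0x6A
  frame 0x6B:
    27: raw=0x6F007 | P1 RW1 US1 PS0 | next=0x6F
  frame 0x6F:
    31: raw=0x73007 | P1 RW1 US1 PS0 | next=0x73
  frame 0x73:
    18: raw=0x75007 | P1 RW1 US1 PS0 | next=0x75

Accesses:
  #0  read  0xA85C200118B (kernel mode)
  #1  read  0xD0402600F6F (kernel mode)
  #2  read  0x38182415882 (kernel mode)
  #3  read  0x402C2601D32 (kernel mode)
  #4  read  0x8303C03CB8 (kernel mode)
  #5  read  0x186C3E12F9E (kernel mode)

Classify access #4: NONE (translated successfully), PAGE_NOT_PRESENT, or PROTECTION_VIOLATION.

Walk each access:
#0 VA=0xA85C200118B (r,kernel):
  L0: frame=0x39 idx=21 entry=0x3D007 [P=1 RW=1 US=1 PS=0]
  L1: frame=0x3D idx=23 entry=0x3F007 [P=1 RW=1 US=1 PS=0]
  L2: frame=0x3F idx=16 entry=0x42007 [P=1 RW=1 US=1 PS=0]
  L3: frame=0x42 idx=1 entry=0x45007 [P=1 RW=1 US=1 PS=0]
  ⇒ phys 0x4518B  [4 reads]
#1 VA=0xD0402600F6F (r,kernel):
  L0: frame=0x39 idx=26 entry=0x48007 [P=1 RW=1 US=1 PS=0]
  L1: frame=0x48 idx=16 entry=0x4B007 [P=1 RW=1 US=1 PS=0]
  L2: frame=0x4B idx=19 entry=0x3C004 [P=0 RW=0 US=1 PS=0]
  ✗ PAGE_NOT_PRESENT  [3 reads]
#2 VA=0x38182415882 (r,kernel):
  L0: frame=0x39 idx=7 entry=0x4C007 [P=1 RW=1 US=1 PS=0]
  L1: frame=0x4C idx=6 entry=0x50007 [P=1 RW=1 US=1 PS=0]
  L2: frame=0x50 idx=18 entry=0x53007 [P=1 RW=1 US=1 PS=0]
  L3: frame=0x53 idx=21 entry=0x56007 [P=1 RW=1 US=1 PS=0]
  ⇒ phys 0x56882  [4 reads]
#3 VA=0x402C2601D32 (r,kernel):
  L0: frame=0x39 idx=8 entry=0x58007 [P=1 RW=1 US=1 PS=0]
  L1: frame=0x58 idx=11 entry=0x5A007 [P=1 RW=1 US=1 PS=0]
  L2: frame=0x5A idx=19 entry=0x5E007 [P=1 RW=1 US=1 PS=0]
  L3: frame=0x5E idx=1 entry=0x5F007 [P=1 RW=1 US=1 PS=0]
  ⇒ phys 0x5FD32  [4 reads]
#4 VA=0x8303C03CB8 (r,kernel):
  L0: frame=0x39 idx=1 entry=0x63007 [P=1 RW=1 US=1 PS=0]
  L1: frame=0x63 idx=12 entry=0x65007 [P=1 RW=1 US=1 PS=0]
  L2: frame=0x65 idx=30 entry=0x68007 [P=1 RW=1 US=1 PS=0]
  L3: frame=0x68 idx=3 entry=0x6A007 [P=1 RW=1 US=1 PS=0]
  ⇒ phys 0x6ACB8  [4 reads]
#5 VA=0x186C3E12F9E (r,kernel):
  L0: frame=0x39 idx=3 entry=0x6B007 [P=1 RW=1 US=1 PS=0]
  L1: frame=0x6B idx=27 entry=0x6F007 [P=1 RW=1 US=1 PS=0]
  L2: frame=0x6F idx=31 entry=0x73007 [P=1 RW=1 US=1 PS=0]
  L3: frame=0x73 idx=18 entry=0x75007 [P=1 RW=1 US=1 PS=0]
  ⇒ phys 0x75F9E  [4 reads]

Access #4 fault: NONE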